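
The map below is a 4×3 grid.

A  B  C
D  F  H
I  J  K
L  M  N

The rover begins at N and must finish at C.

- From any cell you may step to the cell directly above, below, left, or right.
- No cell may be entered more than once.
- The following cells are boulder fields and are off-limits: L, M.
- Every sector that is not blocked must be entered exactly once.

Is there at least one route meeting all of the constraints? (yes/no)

yes

One route that works: N → K → H → F → J → I → D → A → B → C.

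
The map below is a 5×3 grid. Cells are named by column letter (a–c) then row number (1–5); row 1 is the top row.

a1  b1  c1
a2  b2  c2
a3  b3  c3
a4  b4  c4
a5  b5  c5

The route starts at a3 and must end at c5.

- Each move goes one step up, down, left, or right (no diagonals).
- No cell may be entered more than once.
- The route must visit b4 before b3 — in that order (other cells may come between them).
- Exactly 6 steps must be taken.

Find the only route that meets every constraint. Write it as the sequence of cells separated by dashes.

The waypoints must appear in the order b4, b3, with no cell reused.
Route from a3: down to a4, right to b4, up to b3, right to c3, 2× down (reaching c5) — 6 moves in all.
Check: order respected (b4 at step 2, b3 at step 3); 6 moves as required.

a3 - a4 - b4 - b3 - c3 - c4 - c5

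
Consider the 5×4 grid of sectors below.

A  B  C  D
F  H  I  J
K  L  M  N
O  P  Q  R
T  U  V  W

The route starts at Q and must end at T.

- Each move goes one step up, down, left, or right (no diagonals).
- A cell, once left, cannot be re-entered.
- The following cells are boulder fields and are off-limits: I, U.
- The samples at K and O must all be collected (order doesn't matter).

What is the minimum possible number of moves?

Any route passes through K and O in some order between Q and T. Summing Manhattan distances along each leg and taking the cheapest ordering (Q → O → K → T) gives a lower bound of 2 + 1 + 2 = 5 moves.
A route of 5 moves achieves this: Q → M → L → K → O → T.
Since 5 matches the lower bound, it is optimal.

5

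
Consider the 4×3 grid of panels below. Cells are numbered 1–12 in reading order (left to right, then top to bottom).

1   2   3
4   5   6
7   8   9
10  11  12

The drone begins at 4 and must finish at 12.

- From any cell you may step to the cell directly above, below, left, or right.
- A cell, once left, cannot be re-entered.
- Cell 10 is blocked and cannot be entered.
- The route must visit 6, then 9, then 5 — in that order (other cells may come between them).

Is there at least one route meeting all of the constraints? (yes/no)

Ignoring the required order, 9 revisit-free routes from 4 to 12 pass through all of 6, 9, and 5; the waypoint orders that occur are 5 → 6 → 9 (8); 6 → 5 → 9 (1) — never 6 → 9 → 5.

no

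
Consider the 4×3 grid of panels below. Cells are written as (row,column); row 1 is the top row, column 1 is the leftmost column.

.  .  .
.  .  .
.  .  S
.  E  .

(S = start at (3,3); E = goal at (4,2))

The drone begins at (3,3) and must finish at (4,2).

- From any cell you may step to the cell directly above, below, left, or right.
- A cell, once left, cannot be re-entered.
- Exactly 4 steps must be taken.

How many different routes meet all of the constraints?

2

Need simple routes of exactly 4 moves from (3,3) to (4,2) (Manhattan distance 2, so 1 moves are spent on a detour and 1 undoing it).
Enumerating: (3,3) (2,3) (2,2) (3,2) (4,2) | (3,3) (3,2) (3,1) (4,1) (4,2).
That gives 2 routes.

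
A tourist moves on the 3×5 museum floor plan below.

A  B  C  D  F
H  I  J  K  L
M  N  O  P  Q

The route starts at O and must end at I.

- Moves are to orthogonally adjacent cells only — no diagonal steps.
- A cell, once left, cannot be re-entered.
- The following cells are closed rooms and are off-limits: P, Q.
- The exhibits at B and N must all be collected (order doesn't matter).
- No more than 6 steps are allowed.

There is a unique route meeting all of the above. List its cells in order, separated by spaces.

Any route must reach B and N and still end at I within 6 moves, so the order of the required stops is forced.
Route from O: left 2 to M, up 2 to A, right 1 to B, down 1 to I — 6 moves in all.
Check: all required cells visited; 6 ≤ 6 moves.

O N M H A B I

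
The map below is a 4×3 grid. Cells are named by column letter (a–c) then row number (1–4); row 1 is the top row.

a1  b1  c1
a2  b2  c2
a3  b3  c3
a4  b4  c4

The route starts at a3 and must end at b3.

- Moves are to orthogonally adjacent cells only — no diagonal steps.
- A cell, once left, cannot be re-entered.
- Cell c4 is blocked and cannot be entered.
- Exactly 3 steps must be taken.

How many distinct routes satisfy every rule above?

2

Need simple routes of exactly 3 moves from a3 to b3 (Manhattan distance 1, so 1 moves are spent on a detour and 1 undoing it).
Enumerating: a3 a2 b2 b3 | a3 a4 b4 b3.
That gives 2 routes.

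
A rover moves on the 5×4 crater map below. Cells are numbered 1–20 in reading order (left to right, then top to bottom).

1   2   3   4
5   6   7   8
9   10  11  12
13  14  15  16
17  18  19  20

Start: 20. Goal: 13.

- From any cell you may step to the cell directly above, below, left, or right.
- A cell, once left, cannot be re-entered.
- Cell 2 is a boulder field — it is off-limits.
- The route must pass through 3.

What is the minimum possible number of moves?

10

Any route passes through 3 somewhere between 20 and 13. Summing Manhattan distances along the two legs (20 → 3 → 13) gives a lower bound of 5 + 5 = 10 moves.
A route of 10 moves achieves this: 20 → 16 → 12 → 8 → 4 → 3 → 7 → 11 → 15 → 14 → 13.
Since 10 matches the lower bound, it is optimal.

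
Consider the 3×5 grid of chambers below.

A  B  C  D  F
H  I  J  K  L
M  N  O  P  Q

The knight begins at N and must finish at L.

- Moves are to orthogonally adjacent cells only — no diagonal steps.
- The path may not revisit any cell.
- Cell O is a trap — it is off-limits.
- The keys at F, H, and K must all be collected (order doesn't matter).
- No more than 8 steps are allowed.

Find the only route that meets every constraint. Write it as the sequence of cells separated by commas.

The budget equals the shortest possible length, so every move has to be on a shortest route through the required cells.
Route from N: left to M, up to H, 3× right (reaching K), up to D, right to F, down to L — 8 moves in all.
Check: all required cells visited; 8 ≤ 8 moves.

N, M, H, I, J, K, D, F, L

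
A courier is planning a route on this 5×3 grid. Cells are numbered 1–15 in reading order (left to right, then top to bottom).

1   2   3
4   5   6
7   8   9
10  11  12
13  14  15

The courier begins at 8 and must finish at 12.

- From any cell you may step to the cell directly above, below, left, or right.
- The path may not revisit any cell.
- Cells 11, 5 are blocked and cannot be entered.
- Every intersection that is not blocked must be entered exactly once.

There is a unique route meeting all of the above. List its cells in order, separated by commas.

Need to visit all 13 open cells exactly once, starting at 8 and ending at 12.
Cell 3 has only two open neighbours (6 and 2), so the path must pass straight through it: one of those is the cell it's entered from and the other is where it exits.
Route from 8: right 1 to 9, up 2 to 3, left 2 to 1, down 4 to 13, right 2 to 15, up 1 to 12 — 12 moves in all.
Check: all 13 open cells covered.

8, 9, 6, 3, 2, 1, 4, 7, 10, 13, 14, 15, 12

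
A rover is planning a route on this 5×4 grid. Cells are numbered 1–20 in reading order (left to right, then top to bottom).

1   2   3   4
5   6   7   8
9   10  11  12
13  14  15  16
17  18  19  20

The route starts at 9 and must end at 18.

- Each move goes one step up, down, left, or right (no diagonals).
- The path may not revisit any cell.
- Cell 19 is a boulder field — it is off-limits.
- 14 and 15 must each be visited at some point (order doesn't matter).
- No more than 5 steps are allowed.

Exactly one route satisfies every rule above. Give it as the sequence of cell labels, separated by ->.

9 -> 10 -> 11 -> 15 -> 14 -> 18

The 5-move cap with required stops at 14, 15 leaves no slack for detours.
Route from 9: 2× right (reaching 11), down to 15, left to 14, down to 18 — 5 moves in all.
Check: all required cells visited; 5 ≤ 5 moves.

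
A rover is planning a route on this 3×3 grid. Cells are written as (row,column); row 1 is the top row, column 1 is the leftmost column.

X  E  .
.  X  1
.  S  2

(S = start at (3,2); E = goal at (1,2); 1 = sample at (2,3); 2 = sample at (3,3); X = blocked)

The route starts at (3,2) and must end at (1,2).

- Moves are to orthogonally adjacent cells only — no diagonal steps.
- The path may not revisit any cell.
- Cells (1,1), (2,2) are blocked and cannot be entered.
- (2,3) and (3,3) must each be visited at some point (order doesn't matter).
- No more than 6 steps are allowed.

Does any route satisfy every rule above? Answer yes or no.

yes

One route that works: (3,2) → (3,3) → (2,3) → (1,3) → (1,2).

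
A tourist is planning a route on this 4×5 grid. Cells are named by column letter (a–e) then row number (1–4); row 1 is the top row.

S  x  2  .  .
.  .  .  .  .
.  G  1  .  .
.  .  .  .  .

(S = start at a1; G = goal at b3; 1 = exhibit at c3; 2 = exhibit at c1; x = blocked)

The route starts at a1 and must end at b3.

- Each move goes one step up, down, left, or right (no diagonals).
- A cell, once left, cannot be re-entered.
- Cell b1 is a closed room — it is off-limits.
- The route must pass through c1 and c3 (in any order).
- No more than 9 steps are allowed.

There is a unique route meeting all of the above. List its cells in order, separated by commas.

The 9-move cap with required stops at c1, c3 leaves no slack for detours.
Route from a1: down 1 to a2, right 2 to c2, up 1 to c1, right 1 to d1, down 2 to d3, left 2 to b3 — 9 moves in all.
Check: all required cells visited; 9 ≤ 9 moves.

a1, a2, b2, c2, c1, d1, d2, d3, c3, b3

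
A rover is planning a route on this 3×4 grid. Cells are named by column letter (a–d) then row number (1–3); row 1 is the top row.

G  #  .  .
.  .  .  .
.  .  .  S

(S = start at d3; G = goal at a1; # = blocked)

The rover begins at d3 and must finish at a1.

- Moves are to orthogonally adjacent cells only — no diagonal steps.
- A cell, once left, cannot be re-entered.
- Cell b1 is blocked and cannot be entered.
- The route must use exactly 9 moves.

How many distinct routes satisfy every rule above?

3

Need simple routes of exactly 9 moves from d3 to a1 (Manhattan distance 5, so 2 moves are spent on a detour and 2 undoing it).
Enumerating: d3 d2 d1 c1 c2 c3 b3 b2 a2 a1 | d3 d2 d1 c1 c2 c3 b3 a3 a2 a1 | d3 d2 d1 c1 c2 b2 b3 a3 a2 a1.
That gives 3 routes.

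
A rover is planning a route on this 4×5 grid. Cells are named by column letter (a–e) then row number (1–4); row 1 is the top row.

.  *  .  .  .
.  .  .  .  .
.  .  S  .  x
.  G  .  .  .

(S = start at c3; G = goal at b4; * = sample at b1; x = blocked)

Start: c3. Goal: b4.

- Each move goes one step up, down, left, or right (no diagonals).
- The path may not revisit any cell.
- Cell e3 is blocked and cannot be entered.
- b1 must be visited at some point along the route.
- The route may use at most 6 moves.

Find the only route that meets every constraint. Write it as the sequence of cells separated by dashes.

The 6-move cap with required stops at b1 leaves no slack for detours.
Route from c3: up 2 to c1, left 1 to b1, down 3 to b4 — 6 moves in all.
Check: all required cells visited; 6 ≤ 6 moves.

c3 - c2 - c1 - b1 - b2 - b3 - b4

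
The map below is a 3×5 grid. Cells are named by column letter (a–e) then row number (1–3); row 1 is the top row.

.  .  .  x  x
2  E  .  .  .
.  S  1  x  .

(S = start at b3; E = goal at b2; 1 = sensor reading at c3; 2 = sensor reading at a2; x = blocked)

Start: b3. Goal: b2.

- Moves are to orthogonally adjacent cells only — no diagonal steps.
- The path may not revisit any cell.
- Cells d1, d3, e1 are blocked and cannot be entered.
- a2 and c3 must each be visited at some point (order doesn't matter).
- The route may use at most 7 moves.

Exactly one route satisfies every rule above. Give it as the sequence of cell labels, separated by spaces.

b3 c3 c2 c1 b1 a1 a2 b2

The budget equals the shortest possible length, so every move has to be on a shortest route through the required cells.
Route from b3: right to c3, 2× up (reaching c1), 2× left (reaching a1), down to a2, right to b2 — 7 moves in all.
Check: all required cells visited; 7 ≤ 7 moves.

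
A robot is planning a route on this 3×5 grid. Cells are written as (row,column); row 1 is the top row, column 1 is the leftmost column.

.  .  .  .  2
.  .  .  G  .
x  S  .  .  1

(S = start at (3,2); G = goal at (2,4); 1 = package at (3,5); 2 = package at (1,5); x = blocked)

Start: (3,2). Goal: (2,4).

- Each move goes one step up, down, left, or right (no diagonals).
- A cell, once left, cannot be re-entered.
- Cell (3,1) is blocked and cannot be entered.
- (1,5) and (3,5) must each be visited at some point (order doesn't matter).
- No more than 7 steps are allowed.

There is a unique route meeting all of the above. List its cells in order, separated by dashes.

(3,2) - (3,3) - (3,4) - (3,5) - (2,5) - (1,5) - (1,4) - (2,4)

The budget equals the shortest possible length, so every move has to be on a shortest route through the required cells.
Route from (3,2): 3× right (reaching (3,5)), 2× up (reaching (1,5)), left to (1,4), down to (2,4) — 7 moves in all.
Check: all required cells visited; 7 ≤ 7 moves.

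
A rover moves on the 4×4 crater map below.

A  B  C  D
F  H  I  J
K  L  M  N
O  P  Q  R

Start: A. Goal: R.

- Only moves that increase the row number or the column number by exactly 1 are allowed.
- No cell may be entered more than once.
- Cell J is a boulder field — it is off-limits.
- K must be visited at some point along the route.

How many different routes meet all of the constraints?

A right/down-only route from A to R makes exactly 3 down-moves and 3 right-moves in some order.
With no other constraints that would be C(6,3) = 20 routes.
Split at K and multiply the segment counts (each segment already excludes blocked cells): A→K: 1; K→R: 4; product = 4.
That gives 4 routes.

4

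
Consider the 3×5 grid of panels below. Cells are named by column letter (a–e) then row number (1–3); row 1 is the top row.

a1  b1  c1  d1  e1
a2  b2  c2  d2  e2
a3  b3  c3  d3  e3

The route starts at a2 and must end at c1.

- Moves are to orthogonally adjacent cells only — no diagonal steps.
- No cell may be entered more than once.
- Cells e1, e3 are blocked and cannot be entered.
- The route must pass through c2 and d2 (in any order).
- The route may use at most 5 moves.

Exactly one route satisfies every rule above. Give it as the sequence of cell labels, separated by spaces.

a2 b2 c2 d2 d1 c1

Any route must reach c2 and d2 and still end at c1 within 5 moves, so the order of the required stops is forced.
Route from a2: 3× right (reaching d2), up to d1, left to c1 — 5 moves in all.
Check: all required cells visited; 5 ≤ 5 moves.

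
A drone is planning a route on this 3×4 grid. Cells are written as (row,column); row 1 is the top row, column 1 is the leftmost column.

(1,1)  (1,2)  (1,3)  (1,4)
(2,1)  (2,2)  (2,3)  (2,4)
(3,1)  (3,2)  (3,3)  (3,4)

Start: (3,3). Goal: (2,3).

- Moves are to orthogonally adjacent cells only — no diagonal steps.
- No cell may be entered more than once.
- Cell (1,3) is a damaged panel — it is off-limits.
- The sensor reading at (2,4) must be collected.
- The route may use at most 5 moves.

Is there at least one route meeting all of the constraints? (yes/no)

yes

One route that works: (3,3) → (3,4) → (2,4) → (2,3).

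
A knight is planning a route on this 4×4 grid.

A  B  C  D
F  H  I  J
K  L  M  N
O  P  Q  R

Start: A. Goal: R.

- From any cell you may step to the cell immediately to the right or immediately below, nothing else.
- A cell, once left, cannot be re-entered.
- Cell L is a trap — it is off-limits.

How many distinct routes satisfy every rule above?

A right/down-only route from A to R makes exactly 3 down-moves and 3 right-moves in some order.
With no other constraints that would be C(6,3) = 20 routes.
Subtract routes through each blocked cell (inclusion–exclusion for overlaps): − through L: 9 → 11.
That gives 11 routes.

11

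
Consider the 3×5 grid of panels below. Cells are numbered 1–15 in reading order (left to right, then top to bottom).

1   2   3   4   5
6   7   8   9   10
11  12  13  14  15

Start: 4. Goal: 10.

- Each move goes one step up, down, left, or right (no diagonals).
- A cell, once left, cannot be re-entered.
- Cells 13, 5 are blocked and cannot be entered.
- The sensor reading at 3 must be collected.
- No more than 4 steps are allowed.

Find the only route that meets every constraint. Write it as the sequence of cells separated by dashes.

4 - 3 - 8 - 9 - 10

The budget equals the shortest possible length, so every move has to be on a shortest route through the required cells.
Route from 4: left 1 to 3, down 1 to 8, right 2 to 10 — 4 moves in all.
Check: all required cells visited; 4 ≤ 4 moves.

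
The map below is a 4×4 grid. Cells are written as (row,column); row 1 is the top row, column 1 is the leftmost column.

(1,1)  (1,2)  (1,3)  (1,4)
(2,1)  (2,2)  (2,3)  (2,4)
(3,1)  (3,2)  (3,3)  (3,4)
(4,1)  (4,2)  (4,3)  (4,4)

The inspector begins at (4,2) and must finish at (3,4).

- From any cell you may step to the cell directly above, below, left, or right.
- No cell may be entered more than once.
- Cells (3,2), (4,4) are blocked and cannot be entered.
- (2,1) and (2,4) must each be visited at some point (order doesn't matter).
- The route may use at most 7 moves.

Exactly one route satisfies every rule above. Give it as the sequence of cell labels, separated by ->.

Any route must reach (2,1) and (2,4) and still end at (3,4) within 7 moves, so the order of the required stops is forced.
Route from (4,2): left 1 to (4,1), up 2 to (2,1), right 3 to (2,4), down 1 to (3,4) — 7 moves in all.
Check: all required cells visited; 7 ≤ 7 moves.

(4,2) -> (4,1) -> (3,1) -> (2,1) -> (2,2) -> (2,3) -> (2,4) -> (3,4)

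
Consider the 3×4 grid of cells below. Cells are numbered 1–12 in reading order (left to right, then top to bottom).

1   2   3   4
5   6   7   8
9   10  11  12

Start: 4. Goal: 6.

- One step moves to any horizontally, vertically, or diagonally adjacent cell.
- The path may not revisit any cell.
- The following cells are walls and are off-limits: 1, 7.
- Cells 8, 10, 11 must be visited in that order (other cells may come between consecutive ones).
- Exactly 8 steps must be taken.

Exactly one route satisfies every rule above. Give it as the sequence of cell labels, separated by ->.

The waypoints must appear in the order 8, 10, 11, with no cell reused.
Route from 4: down to 8, up-left to 3, left to 2, down-left to 5, down to 9, 2× right (reaching 11), up-left to 6 — 8 moves in all.
Check: order respected (8 at step 1, 10 at step 6, 11 at step 7); 8 moves as required.

4 -> 8 -> 3 -> 2 -> 5 -> 9 -> 10 -> 11 -> 6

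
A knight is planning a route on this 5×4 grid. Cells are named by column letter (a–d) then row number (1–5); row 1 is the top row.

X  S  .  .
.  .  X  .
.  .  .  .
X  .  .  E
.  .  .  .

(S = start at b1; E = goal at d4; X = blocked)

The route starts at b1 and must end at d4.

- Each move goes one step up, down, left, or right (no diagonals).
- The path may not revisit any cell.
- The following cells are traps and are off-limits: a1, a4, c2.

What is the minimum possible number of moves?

5

The Manhattan distance from b1 to d4 is |1−4| + |2−4| = 5, so at least 5 moves are needed.
A route of 5 moves achieves this: b1 → b2 → b3 → b4 → c4 → d4.
Since 5 matches the lower bound, it is optimal.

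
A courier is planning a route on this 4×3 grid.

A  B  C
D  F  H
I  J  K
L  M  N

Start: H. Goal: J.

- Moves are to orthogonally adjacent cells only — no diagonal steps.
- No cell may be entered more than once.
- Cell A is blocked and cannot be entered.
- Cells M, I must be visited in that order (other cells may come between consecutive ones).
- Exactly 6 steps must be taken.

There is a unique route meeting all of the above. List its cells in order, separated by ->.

The waypoints must appear in the order M, I, with no cell reused.
Route from H: 2× down (reaching N), 2× left (reaching L), up to I, right to J — 6 moves in all.
Check: order respected (M at step 3, I at step 5); 6 moves as required.

H -> K -> N -> M -> L -> I -> J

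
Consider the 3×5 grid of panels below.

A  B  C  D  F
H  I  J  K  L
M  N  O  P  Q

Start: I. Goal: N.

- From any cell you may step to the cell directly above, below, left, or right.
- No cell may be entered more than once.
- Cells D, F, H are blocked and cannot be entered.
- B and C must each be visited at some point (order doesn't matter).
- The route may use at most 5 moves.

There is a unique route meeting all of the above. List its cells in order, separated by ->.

The 5-move cap with required stops at B, C leaves no slack for detours.
Route from I: up to B, right to C, 2× down (reaching O), left to N — 5 moves in all.
Check: all required cells visited; 5 ≤ 5 moves.

I -> B -> C -> J -> O -> N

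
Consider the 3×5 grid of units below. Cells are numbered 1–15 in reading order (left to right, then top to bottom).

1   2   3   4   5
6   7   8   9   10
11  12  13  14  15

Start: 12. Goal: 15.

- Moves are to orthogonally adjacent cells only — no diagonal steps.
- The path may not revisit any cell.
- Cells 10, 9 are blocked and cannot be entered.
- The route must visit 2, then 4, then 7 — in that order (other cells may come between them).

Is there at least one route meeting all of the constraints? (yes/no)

Even ignoring the required order, no revisit-free route from 12 to 15 manages to pass through all of 2, 4, and 7: branching out from 12, every path either misses one of them or, having collected them, can no longer reach 15 without re-entering a cell.

no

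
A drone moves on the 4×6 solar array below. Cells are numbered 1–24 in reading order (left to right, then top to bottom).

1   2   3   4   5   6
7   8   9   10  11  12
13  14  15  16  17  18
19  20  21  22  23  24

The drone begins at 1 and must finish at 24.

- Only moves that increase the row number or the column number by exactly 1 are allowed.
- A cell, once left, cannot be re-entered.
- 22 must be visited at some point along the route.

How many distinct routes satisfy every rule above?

20

A right/down-only route from 1 to 24 makes exactly 3 down-moves and 5 right-moves in some order.
With no other constraints that would be C(8,3) = 56 routes.
Split at 22 and multiply the segment counts: 1→22: 20; 22→24: 1; product = 20.
That gives 20 routes.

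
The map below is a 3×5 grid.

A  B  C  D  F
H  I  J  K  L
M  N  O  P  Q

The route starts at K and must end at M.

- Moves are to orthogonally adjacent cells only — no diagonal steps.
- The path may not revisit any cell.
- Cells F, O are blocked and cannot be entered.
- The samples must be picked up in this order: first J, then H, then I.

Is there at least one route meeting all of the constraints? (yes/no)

yes

One route that works: K → J → C → B → A → H → I → N → M.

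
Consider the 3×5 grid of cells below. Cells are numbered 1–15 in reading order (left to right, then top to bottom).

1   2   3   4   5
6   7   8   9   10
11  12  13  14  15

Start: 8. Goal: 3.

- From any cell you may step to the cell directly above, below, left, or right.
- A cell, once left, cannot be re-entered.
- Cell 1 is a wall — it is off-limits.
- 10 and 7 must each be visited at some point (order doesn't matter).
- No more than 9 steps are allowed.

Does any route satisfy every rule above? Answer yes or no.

yes

One route that works: 8 → 7 → 12 → 13 → 14 → 9 → 10 → 5 → 4 → 3.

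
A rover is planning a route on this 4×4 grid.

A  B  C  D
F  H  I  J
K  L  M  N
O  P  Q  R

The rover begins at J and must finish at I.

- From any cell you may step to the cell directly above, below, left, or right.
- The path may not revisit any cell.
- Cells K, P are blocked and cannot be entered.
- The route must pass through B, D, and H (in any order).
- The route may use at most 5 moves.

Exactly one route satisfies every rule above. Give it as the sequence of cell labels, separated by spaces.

The 5-move cap with required stops at B, D, H leaves no slack for detours.
Route from J: up 1 to D, left 2 to B, down 1 to H, right 1 to I — 5 moves in all.
Check: all required cells visited; 5 ≤ 5 moves.

J D C B H I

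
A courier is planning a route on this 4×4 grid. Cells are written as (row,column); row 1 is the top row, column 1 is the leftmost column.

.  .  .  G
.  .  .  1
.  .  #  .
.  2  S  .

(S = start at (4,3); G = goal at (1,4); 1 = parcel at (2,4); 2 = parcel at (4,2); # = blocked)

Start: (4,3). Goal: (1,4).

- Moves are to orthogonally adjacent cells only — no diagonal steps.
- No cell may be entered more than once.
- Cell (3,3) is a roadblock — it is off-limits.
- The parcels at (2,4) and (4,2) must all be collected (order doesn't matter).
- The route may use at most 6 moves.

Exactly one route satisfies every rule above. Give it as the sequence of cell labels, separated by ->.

The 6-move cap with required stops at (2,4), (4,2) leaves no slack for detours.
Route from (4,3): left to (4,2), 2× up (reaching (2,2)), 2× right (reaching (2,4)), up to (1,4) — 6 moves in all.
Check: all required cells visited; 6 ≤ 6 moves.

(4,3) -> (4,2) -> (3,2) -> (2,2) -> (2,3) -> (2,4) -> (1,4)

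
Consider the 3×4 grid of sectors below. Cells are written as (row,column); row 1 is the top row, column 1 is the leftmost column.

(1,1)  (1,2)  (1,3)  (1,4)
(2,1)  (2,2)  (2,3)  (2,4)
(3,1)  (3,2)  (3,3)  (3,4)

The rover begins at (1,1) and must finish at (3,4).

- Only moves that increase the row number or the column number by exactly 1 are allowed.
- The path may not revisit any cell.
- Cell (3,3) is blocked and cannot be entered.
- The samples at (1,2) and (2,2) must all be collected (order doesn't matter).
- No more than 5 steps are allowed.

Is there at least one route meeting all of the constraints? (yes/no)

One route that works: (1,1) → (1,2) → (2,2) → (2,3) → (2,4) → (3,4).

yes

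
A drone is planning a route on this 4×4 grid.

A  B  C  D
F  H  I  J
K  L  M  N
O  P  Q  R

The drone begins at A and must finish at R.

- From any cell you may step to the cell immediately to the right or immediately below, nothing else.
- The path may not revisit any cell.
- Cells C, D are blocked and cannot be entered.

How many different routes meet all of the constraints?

16

A right/down-only route from A to R makes exactly 3 down-moves and 3 right-moves in some order.
With no other constraints that would be C(6,3) = 20 routes.
Subtract routes through each blocked cell (inclusion–exclusion for overlaps): − through C: 4 − through D: 1 + through C&D: 1 → 16.
That gives 16 routes.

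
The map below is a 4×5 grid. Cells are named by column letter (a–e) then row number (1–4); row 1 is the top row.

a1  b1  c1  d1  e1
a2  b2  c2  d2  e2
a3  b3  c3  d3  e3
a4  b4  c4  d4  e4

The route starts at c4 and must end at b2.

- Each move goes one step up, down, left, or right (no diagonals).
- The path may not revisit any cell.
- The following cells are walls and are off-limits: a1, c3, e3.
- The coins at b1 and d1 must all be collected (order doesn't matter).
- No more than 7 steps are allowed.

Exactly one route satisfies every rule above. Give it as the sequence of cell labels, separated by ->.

The 7-move cap with required stops at b1, d1 leaves no slack for detours.
Route from c4: right 1 to d4, up 3 to d1, left 2 to b1, down 1 to b2 — 7 moves in all.
Check: all required cells visited; 7 ≤ 7 moves.

c4 -> d4 -> d3 -> d2 -> d1 -> c1 -> b1 -> b2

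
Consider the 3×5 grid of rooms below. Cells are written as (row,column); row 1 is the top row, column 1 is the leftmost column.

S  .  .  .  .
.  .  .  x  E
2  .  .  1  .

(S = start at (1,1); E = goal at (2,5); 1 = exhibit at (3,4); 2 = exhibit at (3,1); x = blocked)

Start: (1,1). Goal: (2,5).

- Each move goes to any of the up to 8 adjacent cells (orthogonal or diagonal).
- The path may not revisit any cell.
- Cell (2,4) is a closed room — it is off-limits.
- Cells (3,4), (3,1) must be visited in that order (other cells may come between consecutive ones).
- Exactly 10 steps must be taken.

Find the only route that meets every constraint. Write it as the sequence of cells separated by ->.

(1,1) -> (1,2) -> (2,3) -> (3,4) -> (3,3) -> (3,2) -> (3,1) -> (2,2) -> (1,3) -> (1,4) -> (2,5)

The waypoints must appear in the order (3,4), (3,1), with no cell reused.
Route from (1,1): right 1 to (1,2), down-right 2 to (3,4), left 3 to (3,1), up-right 2 to (1,3), right 1 to (1,4), down-right 1 to (2,5) — 10 moves in all.
Check: order respected (1 at step 3, 2 at step 6); 10 moves as required.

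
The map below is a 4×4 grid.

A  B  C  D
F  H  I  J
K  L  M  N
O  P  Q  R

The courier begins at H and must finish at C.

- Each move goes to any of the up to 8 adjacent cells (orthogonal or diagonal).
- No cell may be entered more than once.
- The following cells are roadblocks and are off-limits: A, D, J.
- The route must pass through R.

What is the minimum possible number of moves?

5

Any route passes through R somewhere between H and C. Summing Chebyshev distances along the two legs (H → R → C) gives a lower bound of 2 + 3 = 5 moves.
A route of 5 moves achieves this: H → M → R → N → I → C.
Since 5 matches the lower bound, it is optimal.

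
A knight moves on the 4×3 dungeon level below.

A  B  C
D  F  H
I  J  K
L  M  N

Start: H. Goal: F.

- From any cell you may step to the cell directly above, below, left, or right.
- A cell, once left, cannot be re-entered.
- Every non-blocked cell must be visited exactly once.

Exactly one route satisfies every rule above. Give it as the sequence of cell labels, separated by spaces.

H C B A D I L M N K J F

Need to visit all 12 open cells exactly once, starting at H and ending at F.
Cell N has only two open neighbours (K and M), so the path must pass straight through it: one of those is the cell it's entered from and the other is where it exits.
Route from H: up to C, 2× left (reaching A), 3× down (reaching L), 2× right (reaching N), up to K, left to J, up to F — 11 moves in all.
Check: all 12 open cells covered.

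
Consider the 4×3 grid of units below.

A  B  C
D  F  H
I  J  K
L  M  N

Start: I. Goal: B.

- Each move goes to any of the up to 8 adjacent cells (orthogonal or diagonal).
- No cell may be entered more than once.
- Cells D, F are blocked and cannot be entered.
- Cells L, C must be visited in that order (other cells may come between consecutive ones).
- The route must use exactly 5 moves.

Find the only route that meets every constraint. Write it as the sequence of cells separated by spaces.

The waypoints must appear in the order L, C, with no cell reused.
Route from I: down to L, 2× up-right (reaching H), up to C, left to B — 5 moves in all.
Check: order respected (L at step 1, C at step 4); 5 moves as required.

I L J H C B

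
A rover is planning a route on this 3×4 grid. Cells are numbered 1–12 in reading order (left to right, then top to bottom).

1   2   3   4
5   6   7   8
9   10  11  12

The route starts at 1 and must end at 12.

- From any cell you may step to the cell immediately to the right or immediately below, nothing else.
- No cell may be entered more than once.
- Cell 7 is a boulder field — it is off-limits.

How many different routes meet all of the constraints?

4

A right/down-only route from 1 to 12 makes exactly 2 down-moves and 3 right-moves in some order.
With no other constraints that would be C(5,2) = 10 routes.
Subtract routes through each blocked cell (inclusion–exclusion for overlaps): − through 7: 6 → 4.
That gives 4 routes.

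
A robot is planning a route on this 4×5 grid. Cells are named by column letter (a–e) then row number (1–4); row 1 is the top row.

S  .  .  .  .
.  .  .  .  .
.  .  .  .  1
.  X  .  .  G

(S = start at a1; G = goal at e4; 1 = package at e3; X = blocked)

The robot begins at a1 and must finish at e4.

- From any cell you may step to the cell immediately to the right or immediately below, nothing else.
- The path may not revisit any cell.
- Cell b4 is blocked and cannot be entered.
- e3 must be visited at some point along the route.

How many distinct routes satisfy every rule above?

15

A right/down-only route from a1 to e4 makes exactly 3 down-moves and 4 right-moves in some order.
With no other constraints that would be C(7,3) = 35 routes.
Split at e3 and multiply the segment counts (each segment already excludes blocked cells): a1→e3: 15; e3→e4: 1; product = 15.
That gives 15 routes.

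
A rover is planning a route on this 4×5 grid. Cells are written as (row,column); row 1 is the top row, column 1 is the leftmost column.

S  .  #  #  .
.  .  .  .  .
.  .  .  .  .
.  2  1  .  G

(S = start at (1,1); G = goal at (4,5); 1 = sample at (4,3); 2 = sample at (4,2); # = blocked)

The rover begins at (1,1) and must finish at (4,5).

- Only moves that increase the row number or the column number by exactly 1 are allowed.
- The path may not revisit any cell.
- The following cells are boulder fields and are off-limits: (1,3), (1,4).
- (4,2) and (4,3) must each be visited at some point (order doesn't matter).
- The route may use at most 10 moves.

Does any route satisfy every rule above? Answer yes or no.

One route that works: (1,1) → (2,1) → (3,1) → (4,1) → (4,2) → (4,3) → (4,4) → (4,5).

yes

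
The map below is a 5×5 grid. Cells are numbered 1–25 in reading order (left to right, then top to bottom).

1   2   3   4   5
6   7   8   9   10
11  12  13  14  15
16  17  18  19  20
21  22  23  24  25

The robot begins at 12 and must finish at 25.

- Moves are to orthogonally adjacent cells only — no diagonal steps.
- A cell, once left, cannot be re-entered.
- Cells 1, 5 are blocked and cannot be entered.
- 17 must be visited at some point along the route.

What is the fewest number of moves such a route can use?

5

Any route passes through 17 somewhere between 12 and 25. Summing Manhattan distances along the two legs (12 → 17 → 25) gives a lower bound of 1 + 4 = 5 moves.
A route of 5 moves achieves this: 12 → 17 → 22 → 23 → 24 → 25.
Since 5 matches the lower bound, it is optimal.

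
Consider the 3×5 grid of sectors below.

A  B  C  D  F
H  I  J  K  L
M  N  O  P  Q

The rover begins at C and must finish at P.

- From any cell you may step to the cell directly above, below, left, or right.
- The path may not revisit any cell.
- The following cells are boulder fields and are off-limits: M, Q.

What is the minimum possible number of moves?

3

The Manhattan distance from C to P is |1−3| + |3−4| = 3, so at least 3 moves are needed.
A route of 3 moves achieves this: C → J → O → P.
Since 3 matches the lower bound, it is optimal.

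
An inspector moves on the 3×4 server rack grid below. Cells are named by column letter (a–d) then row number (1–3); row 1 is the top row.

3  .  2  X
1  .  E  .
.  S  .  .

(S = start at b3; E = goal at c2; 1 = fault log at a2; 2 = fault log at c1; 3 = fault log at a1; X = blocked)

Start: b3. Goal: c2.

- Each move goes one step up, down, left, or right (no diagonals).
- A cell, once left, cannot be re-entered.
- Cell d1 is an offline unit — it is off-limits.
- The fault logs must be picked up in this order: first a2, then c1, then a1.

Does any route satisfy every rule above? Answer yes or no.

no

Ignoring the required order, 2 revisit-free routes from b3 to c2 pass through all of a2, c1, and a1; the waypoint orders that occur are a2 → a1 → c1 (2) — never a2 → c1 → a1.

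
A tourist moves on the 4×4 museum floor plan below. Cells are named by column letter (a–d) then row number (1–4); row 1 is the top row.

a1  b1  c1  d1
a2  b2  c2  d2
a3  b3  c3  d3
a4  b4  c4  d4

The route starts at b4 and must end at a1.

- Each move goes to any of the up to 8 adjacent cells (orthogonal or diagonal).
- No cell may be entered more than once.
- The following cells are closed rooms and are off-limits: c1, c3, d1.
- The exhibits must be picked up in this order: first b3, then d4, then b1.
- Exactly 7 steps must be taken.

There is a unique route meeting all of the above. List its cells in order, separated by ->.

The waypoints must appear in the order b3, d4, b1, with no cell reused.
Route from b4: up 1 to b3, down-right 1 to c4, right 1 to d4, up 1 to d3, up-left 2 to b1, left 1 to a1 — 7 moves in all.
Check: order respected (b3 at step 1, d4 at step 3, b1 at step 6); 7 moves as required.

b4 -> b3 -> c4 -> d4 -> d3 -> c2 -> b1 -> a1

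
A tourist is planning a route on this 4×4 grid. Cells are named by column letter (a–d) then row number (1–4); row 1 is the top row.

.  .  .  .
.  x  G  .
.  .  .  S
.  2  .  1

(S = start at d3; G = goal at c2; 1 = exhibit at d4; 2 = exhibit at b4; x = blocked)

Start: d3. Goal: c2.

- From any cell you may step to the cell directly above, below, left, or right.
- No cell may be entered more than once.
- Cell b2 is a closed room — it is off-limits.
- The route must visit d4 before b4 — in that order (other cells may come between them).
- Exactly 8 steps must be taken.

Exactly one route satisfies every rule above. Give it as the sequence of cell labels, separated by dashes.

The waypoints must appear in the order d4, b4, with no cell reused.
Route from d3: down to d4, 3× left (reaching a4), up to a3, 2× right (reaching c3), up to c2 — 8 moves in all.
Check: order respected (1 at step 1, 2 at step 3); 8 moves as required.

d3 - d4 - c4 - b4 - a4 - a3 - b3 - c3 - c2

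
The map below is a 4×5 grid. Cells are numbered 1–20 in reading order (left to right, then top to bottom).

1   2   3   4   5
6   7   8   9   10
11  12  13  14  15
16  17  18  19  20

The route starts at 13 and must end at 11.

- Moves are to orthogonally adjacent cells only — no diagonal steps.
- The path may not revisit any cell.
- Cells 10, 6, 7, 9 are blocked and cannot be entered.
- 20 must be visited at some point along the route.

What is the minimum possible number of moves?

Any route passes through 20 somewhere between 13 and 11. Summing Manhattan distances along the two legs (13 → 20 → 11) gives a lower bound of 3 + 5 = 8 moves.
A route of 8 moves achieves this: 13 → 14 → 15 → 20 → 19 → 18 → 17 → 12 → 11.
Since 8 matches the lower bound, it is optimal.

8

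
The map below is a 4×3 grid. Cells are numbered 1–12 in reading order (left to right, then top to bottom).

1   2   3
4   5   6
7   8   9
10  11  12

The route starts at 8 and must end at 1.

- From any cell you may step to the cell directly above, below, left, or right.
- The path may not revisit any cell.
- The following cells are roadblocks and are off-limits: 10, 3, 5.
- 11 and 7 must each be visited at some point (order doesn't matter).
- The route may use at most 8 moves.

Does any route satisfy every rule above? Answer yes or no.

Every way from 11 onward to 1 runs back through 8, which the route has already used — so it cannot be completed without a revisit.

no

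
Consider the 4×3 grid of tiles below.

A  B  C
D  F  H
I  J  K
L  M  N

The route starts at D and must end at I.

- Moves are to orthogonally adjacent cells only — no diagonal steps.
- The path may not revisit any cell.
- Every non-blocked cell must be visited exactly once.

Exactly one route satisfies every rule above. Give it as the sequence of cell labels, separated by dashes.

D - A - B - C - H - F - J - K - N - M - L - I

Need to visit all 12 open cells exactly once, starting at D and ending at I.
Cell L has only two open neighbours (I and M), so the path must pass straight through it: one of those is the cell it's entered from and the other is where it exits.
Route from D: up to A, 2× right (reaching C), down to H, left to F, down to J, right to K, down to N, 2× left (reaching L), up to I — 11 moves in all.
Check: all 12 open cells covered.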